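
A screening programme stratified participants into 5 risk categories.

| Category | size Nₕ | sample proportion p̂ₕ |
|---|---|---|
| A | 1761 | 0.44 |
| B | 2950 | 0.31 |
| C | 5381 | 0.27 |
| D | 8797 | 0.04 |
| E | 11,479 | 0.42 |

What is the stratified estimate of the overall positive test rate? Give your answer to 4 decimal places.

Wₕ = Nₕ/N with N = 30368: 0.0580, 0.0971, 0.1772, 0.2897, 0.3780.
p̂_st = 0.0580·0.44 + 0.0971·0.31 + 0.1772·0.27 + 0.2897·0.04 + 0.3780·0.42 ≈ 0.273817... → 0.2738.

0.2738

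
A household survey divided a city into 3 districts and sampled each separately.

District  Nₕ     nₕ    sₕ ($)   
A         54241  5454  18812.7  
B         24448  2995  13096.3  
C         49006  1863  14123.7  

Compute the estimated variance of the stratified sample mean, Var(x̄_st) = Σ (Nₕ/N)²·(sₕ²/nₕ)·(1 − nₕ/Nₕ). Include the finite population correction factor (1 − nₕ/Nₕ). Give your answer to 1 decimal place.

27543.6

N = 127695. Term for each stratum: Wₕ²sₕ²/nₕ·(1−nₕ/Nₕ).
Var(x̄_st) = 10531.0371 + 1841.9761 + 15170.6015 = 27543.6147 → 27543.6.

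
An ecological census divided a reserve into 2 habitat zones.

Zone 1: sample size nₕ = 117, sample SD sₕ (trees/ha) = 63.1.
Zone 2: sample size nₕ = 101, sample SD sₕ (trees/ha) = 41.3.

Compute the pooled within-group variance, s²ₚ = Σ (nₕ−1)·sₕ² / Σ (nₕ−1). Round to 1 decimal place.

1: (117−1)·63.1² = 116·3981.61 = 461866.76
2: (101−1)·41.3² = 100·1705.69 = 170569
Numerator = 632435.76; denominator = Σ(nₕ−1) = 216.
s²ₚ = 632435.76/216 = 2927.943... → 2927.9.

2927.9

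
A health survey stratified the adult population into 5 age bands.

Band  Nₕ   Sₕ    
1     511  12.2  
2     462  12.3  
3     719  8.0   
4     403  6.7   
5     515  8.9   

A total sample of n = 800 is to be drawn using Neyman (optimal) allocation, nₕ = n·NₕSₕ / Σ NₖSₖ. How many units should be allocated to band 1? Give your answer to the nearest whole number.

200

Σ NₕSₕ = 511·12.2 + 462·12.3 + 719·8.0 + 403·6.7 + 515·8.9 = 24952.4.
Share for 1: 6234.2/24952.4 = 0.24984.
n_1 = 800 × 0.24984 = 199.875... → 200.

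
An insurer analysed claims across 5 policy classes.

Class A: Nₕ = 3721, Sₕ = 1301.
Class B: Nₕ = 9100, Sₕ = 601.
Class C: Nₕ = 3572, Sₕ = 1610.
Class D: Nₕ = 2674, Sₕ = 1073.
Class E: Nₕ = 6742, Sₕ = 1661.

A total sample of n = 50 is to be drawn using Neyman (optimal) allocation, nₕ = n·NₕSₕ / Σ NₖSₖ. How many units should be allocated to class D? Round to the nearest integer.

5

A: NₕSₕ = 3721·1301 = 4841021
B: NₕSₕ = 9100·601 = 5469100
C: NₕSₕ = 3572·1610 = 5750920
D: NₕSₕ = 2674·1073 = 2869202
E: NₕSₕ = 6742·1661 = 11198462
Σ NₕSₕ = 30128705.
n_D = 50·2869202/30128705 = 4.762... → 5.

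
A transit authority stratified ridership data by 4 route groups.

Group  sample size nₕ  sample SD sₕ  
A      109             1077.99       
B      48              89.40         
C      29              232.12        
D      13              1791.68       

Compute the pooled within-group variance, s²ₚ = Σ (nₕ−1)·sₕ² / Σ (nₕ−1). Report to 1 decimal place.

850812.4

Degrees of freedom: 108 + 47 + 28 + 12 = 195.
Σ(nₕ−1)sₕ² = 108·1162062.4401 + 47·7992.36 + 28·53879.6944 + 12·3210117.2224 = 165908422.5628.
s²ₚ = 165908422.5628 / 195 = 850812.423... → 850812.4.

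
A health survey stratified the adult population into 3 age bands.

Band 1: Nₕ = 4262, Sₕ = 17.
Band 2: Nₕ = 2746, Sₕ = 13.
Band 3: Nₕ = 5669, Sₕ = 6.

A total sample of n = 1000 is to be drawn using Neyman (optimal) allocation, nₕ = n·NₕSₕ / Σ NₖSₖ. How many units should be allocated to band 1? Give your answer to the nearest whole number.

510

Σ NₕSₕ = 4262·17 + 2746·13 + 5669·6 = 142166.
Share for 1: 72454/142166 = 0.50964.
n_1 = 1000 × 0.50964 = 509.644... → 510.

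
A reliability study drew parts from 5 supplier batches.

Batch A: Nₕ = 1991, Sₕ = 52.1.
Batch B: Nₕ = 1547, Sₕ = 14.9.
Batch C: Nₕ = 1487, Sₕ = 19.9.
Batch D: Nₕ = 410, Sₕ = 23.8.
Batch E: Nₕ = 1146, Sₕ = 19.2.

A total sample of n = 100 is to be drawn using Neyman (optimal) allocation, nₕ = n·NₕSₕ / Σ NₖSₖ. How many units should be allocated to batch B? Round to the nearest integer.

12

Σ NₕSₕ = 1991·52.1 + 1547·14.9 + 1487·19.9 + 410·23.8 + 1146·19.2 = 188133.9.
Share for B: 23050.3/188133.9 = 0.12252.
n_B = 100 × 0.12252 = 12.252... → 12.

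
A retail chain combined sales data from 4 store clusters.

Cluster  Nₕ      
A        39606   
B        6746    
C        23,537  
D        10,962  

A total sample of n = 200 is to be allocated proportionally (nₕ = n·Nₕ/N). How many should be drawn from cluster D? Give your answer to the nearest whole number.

27

Share of cluster D = 10962/80851 = 0.13558.
Allocate 200 × 0.13558 = 27.117... → 27.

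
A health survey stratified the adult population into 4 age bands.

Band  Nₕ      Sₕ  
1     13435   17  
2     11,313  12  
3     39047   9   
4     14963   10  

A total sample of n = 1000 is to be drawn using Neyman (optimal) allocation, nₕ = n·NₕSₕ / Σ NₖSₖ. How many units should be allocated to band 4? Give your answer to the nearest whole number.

173

1: NₕSₕ = 13435·17 = 228395
2: NₕSₕ = 11313·12 = 135756
3: NₕSₕ = 39047·9 = 351423
4: NₕSₕ = 14963·10 = 149630
Σ NₕSₕ = 865204.
n_4 = 1000·149630/865204 = 172.942... → 173.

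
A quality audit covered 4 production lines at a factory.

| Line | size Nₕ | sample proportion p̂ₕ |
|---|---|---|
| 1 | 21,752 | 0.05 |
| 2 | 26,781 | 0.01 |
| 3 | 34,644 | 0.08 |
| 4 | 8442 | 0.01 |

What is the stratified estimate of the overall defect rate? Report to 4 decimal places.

Wₕ = Nₕ/N with N = 91619: 0.2374, 0.2923, 0.3781, 0.0921.
p̂_st = 0.2374·0.05 + 0.2923·0.01 + 0.3781·0.08 + 0.0921·0.01 ≈ 0.045966... → 0.0460.

0.0460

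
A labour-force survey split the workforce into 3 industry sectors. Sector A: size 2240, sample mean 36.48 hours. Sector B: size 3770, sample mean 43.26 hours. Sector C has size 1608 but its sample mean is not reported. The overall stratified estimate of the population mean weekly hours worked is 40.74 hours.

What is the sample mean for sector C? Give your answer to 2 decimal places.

Σ Nₕx̄ₕ = N·μ, so 1608·x̄_C = 7618·40.74 − (2240·36.48 + 3770·43.26).
= 310357.32 − 244805.4 = 65551.92.
x̄_C = 65551.92 / 1608 = 40.7661... → 40.77.

40.77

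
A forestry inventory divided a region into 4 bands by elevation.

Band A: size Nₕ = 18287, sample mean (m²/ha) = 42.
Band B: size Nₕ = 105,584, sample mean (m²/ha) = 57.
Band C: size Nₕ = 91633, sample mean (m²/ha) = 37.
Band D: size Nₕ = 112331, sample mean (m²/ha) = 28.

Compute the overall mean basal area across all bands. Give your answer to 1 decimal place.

x̄_st = (Σ Nₕx̄ₕ) / (Σ Nₕ) = (18287·42 + 105584·57 + 91633·37 + 112331·28) / 327835
= 13322031 / 327835 = 40.636... → 40.6.

40.6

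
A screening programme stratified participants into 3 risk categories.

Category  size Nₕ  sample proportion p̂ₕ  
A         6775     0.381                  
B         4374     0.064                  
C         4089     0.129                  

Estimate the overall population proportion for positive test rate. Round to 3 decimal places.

0.222

Wₕ = Nₕ/N with N = 15238: 0.4446, 0.2870, 0.2683.
p̂_st = 0.4446·0.381 + 0.2870·0.064 + 0.2683·0.129 ≈ 0.22238... → 0.222.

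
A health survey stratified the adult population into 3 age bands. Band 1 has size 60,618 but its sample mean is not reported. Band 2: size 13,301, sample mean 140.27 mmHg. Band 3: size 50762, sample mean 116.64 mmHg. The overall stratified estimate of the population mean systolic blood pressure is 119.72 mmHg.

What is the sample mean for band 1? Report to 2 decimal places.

N = 60618 + 13301 + 50762 = 124681.
Overall total = μ·N = 119.72·124681 = 14926809.32.
Subtract the known strata: 13301·140.27 + 50762·116.64 = 7786610.95.
Remaining total for band 1: 14926809.32 − 7786610.95 = 7140198.37.
Divide by its size: 7140198.37 / 60618 = 117.7901... → 117.79.

117.79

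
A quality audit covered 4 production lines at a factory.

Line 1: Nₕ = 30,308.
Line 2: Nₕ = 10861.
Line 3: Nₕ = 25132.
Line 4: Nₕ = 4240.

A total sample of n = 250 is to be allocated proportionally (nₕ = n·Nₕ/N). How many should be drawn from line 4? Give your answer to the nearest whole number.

15

N = 30308 + 10861 + 25132 + 4240 = 70541.
n_4 = 250·4240/70541 = 15.027... → 15.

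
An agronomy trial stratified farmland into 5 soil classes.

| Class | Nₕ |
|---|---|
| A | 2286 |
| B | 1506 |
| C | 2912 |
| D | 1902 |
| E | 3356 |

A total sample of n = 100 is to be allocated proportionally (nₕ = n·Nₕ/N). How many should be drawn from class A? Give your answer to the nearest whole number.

19

Share of class A = 2286/11962 = 0.19111.
Allocate 100 × 0.19111 = 19.111... → 19.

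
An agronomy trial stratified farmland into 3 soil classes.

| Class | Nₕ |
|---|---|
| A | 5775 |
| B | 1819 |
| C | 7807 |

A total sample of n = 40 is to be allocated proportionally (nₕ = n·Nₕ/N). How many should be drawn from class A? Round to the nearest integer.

15

N = 5775 + 1819 + 7807 = 15401.
n_A = 40·5775/15401 = 14.999... → 15.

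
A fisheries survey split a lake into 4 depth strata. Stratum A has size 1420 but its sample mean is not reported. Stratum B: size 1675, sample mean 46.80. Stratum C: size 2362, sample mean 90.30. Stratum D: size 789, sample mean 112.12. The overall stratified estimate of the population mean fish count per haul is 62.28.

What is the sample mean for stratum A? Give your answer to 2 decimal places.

Σ Nₕx̄ₕ = N·μ, so 1420·x̄_A = 6246·62.28 − (1675·46.80 + 2362·90.30 + 789·112.12).
= 389000.88 − 380141.28 = 8859.6.
x̄_A = 8859.6 / 1420 = 6.2392... → 6.24.

6.24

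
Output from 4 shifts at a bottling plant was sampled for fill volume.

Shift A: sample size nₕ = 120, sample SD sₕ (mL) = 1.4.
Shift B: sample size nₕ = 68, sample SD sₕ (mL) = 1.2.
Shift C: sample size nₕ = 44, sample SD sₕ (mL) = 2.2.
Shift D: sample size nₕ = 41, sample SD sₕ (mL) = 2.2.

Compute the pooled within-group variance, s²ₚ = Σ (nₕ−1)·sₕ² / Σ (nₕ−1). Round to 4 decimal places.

2.7191

Degrees of freedom: 119 + 67 + 43 + 40 = 269.
Σ(nₕ−1)sₕ² = 119·1.96 + 67·1.44 + 43·4.84 + 40·4.84 = 731.44.
s²ₚ = 731.44 / 269 = 2.719108... → 2.7191.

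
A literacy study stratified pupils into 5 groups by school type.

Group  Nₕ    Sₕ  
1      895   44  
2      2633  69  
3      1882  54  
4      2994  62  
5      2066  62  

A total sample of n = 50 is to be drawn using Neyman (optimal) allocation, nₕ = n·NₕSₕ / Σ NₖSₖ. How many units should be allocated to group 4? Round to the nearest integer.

15

1: NₕSₕ = 895·44 = 39380
2: NₕSₕ = 2633·69 = 181677
3: NₕSₕ = 1882·54 = 101628
4: NₕSₕ = 2994·62 = 185628
5: NₕSₕ = 2066·62 = 128092
Σ NₕSₕ = 636405.
n_4 = 50·185628/636405 = 14.584... → 15.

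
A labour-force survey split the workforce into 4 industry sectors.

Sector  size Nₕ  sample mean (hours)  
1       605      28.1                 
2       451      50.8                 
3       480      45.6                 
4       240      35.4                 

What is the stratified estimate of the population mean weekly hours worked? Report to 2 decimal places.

N = 1776; weights Wₕ = Nₕ/N = (0.3407, 0.2539, 0.2703, 0.1351).
x̄_st = Σ Wₕ·x̄ₕ = 0.3407·28.1 + 0.2539·50.8 + 0.2703·45.6 + 0.1351·35.4 ≈ 39.5807...
→ 39.58.

39.58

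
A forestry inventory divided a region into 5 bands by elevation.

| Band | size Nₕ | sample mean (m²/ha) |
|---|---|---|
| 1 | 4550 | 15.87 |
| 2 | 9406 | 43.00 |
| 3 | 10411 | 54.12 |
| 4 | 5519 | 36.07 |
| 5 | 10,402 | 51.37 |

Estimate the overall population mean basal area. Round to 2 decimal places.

x̄_st = (Σ Nₕx̄ₕ) / (Σ Nₕ) = (4550·15.87 + 9406·43.00 + 10411·54.12 + 5519·36.07 + 10402·51.37) / 40288
= 1773530.89 / 40288 = 44.0213... → 44.02.

44.02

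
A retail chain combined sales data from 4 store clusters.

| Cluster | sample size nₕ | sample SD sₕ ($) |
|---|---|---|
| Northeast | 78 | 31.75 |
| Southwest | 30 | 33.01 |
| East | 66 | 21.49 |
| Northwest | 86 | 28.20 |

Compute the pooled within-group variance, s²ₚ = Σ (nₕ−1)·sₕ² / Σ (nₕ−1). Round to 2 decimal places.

807.95

Northeast: (78−1)·31.75² = 77·1008.0625 = 77620.8125
Southwest: (30−1)·33.01² = 29·1089.6601 = 31600.1429
East: (66−1)·21.49² = 65·461.8201 = 30018.3065
Northwest: (86−1)·28.20² = 85·795.24 = 67595.4
Numerator = 206834.6619; denominator = Σ(nₕ−1) = 256.
s²ₚ = 206834.6619/256 = 807.9479... → 807.95.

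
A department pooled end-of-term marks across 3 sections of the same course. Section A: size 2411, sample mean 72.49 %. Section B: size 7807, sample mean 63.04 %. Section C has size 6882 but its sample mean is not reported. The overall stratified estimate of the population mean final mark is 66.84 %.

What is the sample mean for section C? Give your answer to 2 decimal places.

Σ Nₕx̄ₕ = N·μ, so 6882·x̄_C = 17100·66.84 − (2411·72.49 + 7807·63.04).
= 1142964 − 666926.67 = 476037.33.
x̄_C = 476037.33 / 6882 = 69.1714... → 69.17.

69.17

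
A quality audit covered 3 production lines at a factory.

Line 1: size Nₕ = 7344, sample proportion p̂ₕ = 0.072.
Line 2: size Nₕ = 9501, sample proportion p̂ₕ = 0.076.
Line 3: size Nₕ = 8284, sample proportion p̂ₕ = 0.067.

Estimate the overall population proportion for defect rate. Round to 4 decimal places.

0.0719

N = 7344 + 9501 + 8284 = 25129.
Overall proportion = Σ (Nₕ/N)·p̂ₕ.
Σ Nₕp̂ₕ = 528.768 + 722.076 + 555.028 = 1805.872.
1805.872 / 25129 = 0.071864... → 0.0719.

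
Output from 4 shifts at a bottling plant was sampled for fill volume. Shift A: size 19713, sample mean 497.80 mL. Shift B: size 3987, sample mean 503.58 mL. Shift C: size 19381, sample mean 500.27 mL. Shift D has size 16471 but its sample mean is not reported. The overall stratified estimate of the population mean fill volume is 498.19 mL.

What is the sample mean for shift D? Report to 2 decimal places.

N = 19713 + 3987 + 19381 + 16471 = 59552.
Overall total = μ·N = 498.19·59552 = 29668210.88.
Subtract the known strata: 19713·497.80 + 3987·503.58 + 19381·500.27 = 21516637.73.
Remaining total for shift D: 29668210.88 − 21516637.73 = 8151573.15.
Divide by its size: 8151573.15 / 16471 = 494.9046... → 494.90.

494.90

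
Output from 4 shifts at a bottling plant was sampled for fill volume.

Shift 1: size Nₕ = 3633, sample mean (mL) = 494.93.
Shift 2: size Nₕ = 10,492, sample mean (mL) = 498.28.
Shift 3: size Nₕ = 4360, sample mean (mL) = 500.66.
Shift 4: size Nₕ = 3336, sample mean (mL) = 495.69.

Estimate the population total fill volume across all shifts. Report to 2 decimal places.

Population total = Σ Nₕ·x̄ₕ (each stratum's size times its mean).
3633·494.93 + 10492·498.28 + 4360·500.66 + 3336·495.69 = 1798080.69 + 5227953.76 + 2182877.6 + 1653621.84 = 10862533.89.

10862533.89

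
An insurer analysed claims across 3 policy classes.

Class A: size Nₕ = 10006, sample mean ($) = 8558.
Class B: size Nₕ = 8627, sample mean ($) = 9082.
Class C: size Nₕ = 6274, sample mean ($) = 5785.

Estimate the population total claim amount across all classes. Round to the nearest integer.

200276852

Estimate total by summing Nₕ·x̄ₕ over strata.
10006·8558 + 8627·9082 + 6274·5785 = 85631348 + 78350414 + 36295090 = 200276852.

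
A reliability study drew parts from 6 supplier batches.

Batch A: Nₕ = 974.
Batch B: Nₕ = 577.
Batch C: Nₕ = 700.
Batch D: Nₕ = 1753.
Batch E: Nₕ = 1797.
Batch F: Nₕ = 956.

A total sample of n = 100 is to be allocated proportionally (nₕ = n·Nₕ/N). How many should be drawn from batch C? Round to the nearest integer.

10

N = 974 + 577 + 700 + 1753 + 1797 + 956 = 6757.
n_C = 100·700/6757 = 10.360... → 10.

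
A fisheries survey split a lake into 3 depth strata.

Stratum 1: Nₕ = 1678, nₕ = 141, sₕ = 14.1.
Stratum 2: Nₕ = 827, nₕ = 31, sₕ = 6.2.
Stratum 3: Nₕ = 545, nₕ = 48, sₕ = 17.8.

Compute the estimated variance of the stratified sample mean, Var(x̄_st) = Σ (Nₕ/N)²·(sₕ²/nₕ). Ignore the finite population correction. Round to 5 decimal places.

N = 3050; Wₕ = Nₕ/N.
stratum 1: (1678/3050)²·14.1²/141 = 0.42677930
stratum 2: (827/3050)²·6.2²/31 = 0.09116603
stratum 3: (545/3050)²·17.8²/48 = 0.21076189
Sum = 0.72870722 → 0.72871.

0.72871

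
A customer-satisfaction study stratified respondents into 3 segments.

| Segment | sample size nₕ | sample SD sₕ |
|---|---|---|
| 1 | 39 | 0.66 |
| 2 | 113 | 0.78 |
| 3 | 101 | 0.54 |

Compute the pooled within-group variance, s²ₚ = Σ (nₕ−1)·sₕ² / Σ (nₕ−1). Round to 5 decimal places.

1: (39−1)·0.66² = 38·0.4356 = 16.5528
2: (113−1)·0.78² = 112·0.6084 = 68.1408
3: (101−1)·0.54² = 100·0.2916 = 29.16
Numerator = 113.8536; denominator = Σ(nₕ−1) = 250.
s²ₚ = 113.8536/250 = 0.4554144 → 0.45541.

0.45541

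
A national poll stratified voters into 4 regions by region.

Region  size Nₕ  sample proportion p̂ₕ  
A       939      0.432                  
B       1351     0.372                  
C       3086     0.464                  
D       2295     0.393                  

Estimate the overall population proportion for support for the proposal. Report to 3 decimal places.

Wₕ = Nₕ/N with N = 7671: 0.1224, 0.1761, 0.4023, 0.2992.
p̂_st = 0.1224·0.432 + 0.1761·0.372 + 0.4023·0.464 + 0.2992·0.393 ≈ 0.42264... → 0.423.

0.423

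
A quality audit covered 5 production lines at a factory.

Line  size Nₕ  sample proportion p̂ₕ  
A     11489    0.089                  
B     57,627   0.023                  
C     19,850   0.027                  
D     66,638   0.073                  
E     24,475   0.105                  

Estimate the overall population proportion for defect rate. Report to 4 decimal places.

Wₕ = Nₕ/N with N = 180079: 0.0638, 0.3200, 0.1102, 0.3700, 0.1359.
p̂_st = 0.0638·0.089 + 0.3200·0.023 + 0.1102·0.027 + 0.3700·0.073 + 0.1359·0.105 ≈ 0.057299... → 0.0573.

0.0573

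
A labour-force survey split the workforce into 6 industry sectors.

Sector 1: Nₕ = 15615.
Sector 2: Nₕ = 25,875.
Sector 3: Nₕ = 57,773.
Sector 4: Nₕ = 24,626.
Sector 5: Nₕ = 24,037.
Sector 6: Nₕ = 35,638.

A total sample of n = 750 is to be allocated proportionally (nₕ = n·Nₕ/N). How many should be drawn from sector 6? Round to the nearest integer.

146

Share of sector 6 = 35638/183564 = 0.19414.
Allocate 750 × 0.19414 = 145.609... → 146.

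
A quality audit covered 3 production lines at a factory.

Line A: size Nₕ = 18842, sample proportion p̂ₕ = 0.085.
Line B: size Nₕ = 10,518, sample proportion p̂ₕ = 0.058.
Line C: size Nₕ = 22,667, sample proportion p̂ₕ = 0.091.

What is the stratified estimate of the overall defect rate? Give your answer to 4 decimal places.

0.0822

Wₕ = Nₕ/N with N = 52027: 0.3622, 0.2022, 0.4357.
p̂_st = 0.3622·0.085 + 0.2022·0.058 + 0.4357·0.091 ≈ 0.082156... → 0.0822.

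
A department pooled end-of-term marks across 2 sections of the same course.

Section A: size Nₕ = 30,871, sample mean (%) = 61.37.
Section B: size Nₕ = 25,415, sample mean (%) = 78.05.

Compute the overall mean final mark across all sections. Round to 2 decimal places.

N = 30871 + 25415 = 56286.
Overall mean = Σ (Nₕ/N)·x̄ₕ — weight by population share, not a simple average.
Σ Nₕx̄ₕ = 30871·61.37 + 25415·78.05 = 1894553.27 + 1983640.75 = 3878194.02.
Divide by N: 3878194.02 / 56286 = 68.9016... → 68.90.

68.90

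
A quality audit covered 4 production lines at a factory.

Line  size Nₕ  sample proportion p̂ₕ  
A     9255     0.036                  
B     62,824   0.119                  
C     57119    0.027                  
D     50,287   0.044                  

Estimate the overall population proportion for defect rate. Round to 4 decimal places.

0.0644

Wₕ = Nₕ/N with N = 179485: 0.0516, 0.3500, 0.3182, 0.2802.
p̂_st = 0.0516·0.036 + 0.3500·0.119 + 0.3182·0.027 + 0.2802·0.044 ≈ 0.064429... → 0.0644.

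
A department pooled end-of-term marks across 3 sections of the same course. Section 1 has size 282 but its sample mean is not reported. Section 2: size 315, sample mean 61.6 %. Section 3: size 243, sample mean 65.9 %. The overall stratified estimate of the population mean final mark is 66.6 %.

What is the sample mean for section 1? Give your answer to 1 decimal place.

72.8

Σ Nₕx̄ₕ = N·μ, so 282·x̄_1 = 840·66.6 − (315·61.6 + 243·65.9).
= 55944 − 35417.7 = 20526.3.
x̄_1 = 20526.3 / 282 = 72.788... → 72.8.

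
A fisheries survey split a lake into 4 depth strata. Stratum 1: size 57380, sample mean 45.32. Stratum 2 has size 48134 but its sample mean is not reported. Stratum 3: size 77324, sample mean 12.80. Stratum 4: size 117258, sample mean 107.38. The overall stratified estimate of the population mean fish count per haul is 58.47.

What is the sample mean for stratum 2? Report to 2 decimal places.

Σ Nₕx̄ₕ = N·μ, so 48134·x̄_2 = 300096·58.47 − (57380·45.32 + 77324·12.80 + 117258·107.38).
= 17546613.12 − 16181372.84 = 1365240.28.
x̄_2 = 1365240.28 / 48134 = 28.3633... → 28.36.

28.36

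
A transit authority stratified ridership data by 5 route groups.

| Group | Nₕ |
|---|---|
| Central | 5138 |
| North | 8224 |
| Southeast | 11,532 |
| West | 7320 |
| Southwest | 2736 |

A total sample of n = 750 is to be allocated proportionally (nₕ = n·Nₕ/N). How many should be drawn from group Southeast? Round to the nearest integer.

247

Share of group Southeast = 11532/34950 = 0.32996.
Allocate 750 × 0.32996 = 247.468... → 247.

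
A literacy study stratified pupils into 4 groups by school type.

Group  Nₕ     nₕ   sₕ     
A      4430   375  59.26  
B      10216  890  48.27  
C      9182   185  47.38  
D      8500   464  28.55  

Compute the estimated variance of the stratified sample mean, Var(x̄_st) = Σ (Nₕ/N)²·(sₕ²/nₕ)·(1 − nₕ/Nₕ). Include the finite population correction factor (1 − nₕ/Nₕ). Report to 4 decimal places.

N = 32328. Term for each stratum: Wₕ²sₕ²/nₕ·(1−nₕ/Nₕ).
Var(x̄_st) = 0.1609641 + 0.2386620 + 0.9591703 + 0.1148142 = 1.4736105 → 1.4736.

1.4736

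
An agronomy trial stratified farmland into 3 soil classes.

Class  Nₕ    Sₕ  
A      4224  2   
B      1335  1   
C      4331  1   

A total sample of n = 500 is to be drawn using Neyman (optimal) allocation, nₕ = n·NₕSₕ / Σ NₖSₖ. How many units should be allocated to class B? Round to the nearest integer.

A: NₕSₕ = 4224·2 = 8448
B: NₕSₕ = 1335·1 = 1335
C: NₕSₕ = 4331·1 = 4331
Σ NₕSₕ = 14114.
n_B = 500·1335/14114 = 47.293... → 47.

47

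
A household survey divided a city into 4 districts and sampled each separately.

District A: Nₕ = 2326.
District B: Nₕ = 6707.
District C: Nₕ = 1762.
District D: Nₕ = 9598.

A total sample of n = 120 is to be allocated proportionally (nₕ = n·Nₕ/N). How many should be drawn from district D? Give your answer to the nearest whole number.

N = 2326 + 6707 + 1762 + 9598 = 20393.
n_D = 120·9598/20393 = 56.478... → 56.

56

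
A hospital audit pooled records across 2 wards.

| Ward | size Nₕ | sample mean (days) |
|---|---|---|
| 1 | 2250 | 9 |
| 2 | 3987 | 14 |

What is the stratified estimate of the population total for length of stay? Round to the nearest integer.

1: 2250·9 = 20250
2: 3987·14 = 55818
τ̂ = Σ Nₕx̄ₕ = 76068.

76068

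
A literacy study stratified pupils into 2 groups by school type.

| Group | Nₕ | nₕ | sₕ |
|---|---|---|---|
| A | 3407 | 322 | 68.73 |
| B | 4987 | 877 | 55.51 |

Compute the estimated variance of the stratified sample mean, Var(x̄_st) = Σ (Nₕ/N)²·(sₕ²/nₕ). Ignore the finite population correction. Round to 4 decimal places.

N = 8394. Term for each stratum: Wₕ²sₕ²/nₕ.
Var(x̄_st) = 2.4168136 + 1.2401770 = 3.6569906 → 3.6570.

3.6570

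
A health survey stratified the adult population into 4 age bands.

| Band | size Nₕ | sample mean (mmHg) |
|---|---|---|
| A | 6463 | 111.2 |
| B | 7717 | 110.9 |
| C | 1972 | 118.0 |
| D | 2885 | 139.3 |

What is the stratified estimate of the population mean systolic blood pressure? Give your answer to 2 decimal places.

116.04

N = 19037; weights Wₕ = Nₕ/N = (0.3395, 0.4054, 0.1036, 0.1515).
x̄_st = Σ Wₕ·x̄ₕ = 0.3395·111.2 + 0.4054·110.9 + 0.1036·118.0 + 0.1515·139.3 ≈ 116.0413...
→ 116.04.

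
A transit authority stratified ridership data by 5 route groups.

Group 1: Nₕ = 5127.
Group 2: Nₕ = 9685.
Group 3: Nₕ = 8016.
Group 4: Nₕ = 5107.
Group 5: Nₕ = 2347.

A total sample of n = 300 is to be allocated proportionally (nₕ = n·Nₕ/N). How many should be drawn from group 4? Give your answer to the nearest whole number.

Share of group 4 = 5107/30282 = 0.16865.
Allocate 300 × 0.16865 = 50.594... → 51.

51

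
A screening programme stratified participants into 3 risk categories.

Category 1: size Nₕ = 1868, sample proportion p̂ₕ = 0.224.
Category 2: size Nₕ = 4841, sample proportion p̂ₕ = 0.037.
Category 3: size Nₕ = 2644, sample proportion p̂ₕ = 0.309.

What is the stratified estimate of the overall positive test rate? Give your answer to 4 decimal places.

N = 1868 + 4841 + 2644 = 9353.
Overall proportion = Σ (Nₕ/N)·p̂ₕ.
Σ Nₕp̂ₕ = 418.432 + 179.117 + 816.996 = 1414.545.
1414.545 / 9353 = 0.151240... → 0.1512.

0.1512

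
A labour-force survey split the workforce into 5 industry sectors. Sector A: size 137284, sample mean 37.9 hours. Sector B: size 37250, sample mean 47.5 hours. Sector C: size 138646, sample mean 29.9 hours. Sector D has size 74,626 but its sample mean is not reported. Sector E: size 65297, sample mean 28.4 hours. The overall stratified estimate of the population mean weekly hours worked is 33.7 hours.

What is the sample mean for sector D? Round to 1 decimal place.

30.8

Σ Nₕx̄ₕ = N·μ, so 74626·x̄_D = 453103·33.7 − (137284·37.9 + 37250·47.5 + 138646·29.9 + 65297·28.4).
= 15269571.1 − 12972388.8 = 2297182.3.
x̄_D = 2297182.3 / 74626 = 30.783... → 30.8.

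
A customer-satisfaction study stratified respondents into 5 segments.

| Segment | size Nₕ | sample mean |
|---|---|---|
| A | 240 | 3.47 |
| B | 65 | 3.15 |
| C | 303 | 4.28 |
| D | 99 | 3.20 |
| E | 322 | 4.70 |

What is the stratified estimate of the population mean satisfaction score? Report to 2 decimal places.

N = 1029; weights Wₕ = Nₕ/N = (0.2332, 0.0632, 0.2945, 0.0962, 0.3129).
x̄_st = Σ Wₕ·x̄ₕ = 0.2332·3.47 + 0.0632·3.15 + 0.2945·4.28 + 0.0962·3.20 + 0.3129·4.70 ≈ 4.0472...
→ 4.05.

4.05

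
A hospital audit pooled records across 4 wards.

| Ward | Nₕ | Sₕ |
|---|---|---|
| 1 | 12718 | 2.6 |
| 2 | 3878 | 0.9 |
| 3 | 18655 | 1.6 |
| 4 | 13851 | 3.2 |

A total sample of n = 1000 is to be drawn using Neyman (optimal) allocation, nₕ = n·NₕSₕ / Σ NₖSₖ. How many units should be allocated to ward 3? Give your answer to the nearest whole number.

1: NₕSₕ = 12718·2.6 = 33066.8
2: NₕSₕ = 3878·0.9 = 3490.2
3: NₕSₕ = 18655·1.6 = 29848
4: NₕSₕ = 13851·3.2 = 44323.2
Σ NₕSₕ = 110728.2.
n_3 = 1000·29848/110728.2 = 269.561... → 270.

270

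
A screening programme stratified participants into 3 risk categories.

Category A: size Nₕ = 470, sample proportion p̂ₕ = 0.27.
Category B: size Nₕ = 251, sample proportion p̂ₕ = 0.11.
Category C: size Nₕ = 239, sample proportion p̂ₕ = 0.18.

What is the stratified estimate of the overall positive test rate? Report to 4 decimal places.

Wₕ = Nₕ/N with N = 960: 0.4896, 0.2615, 0.2490.
p̂_st = 0.4896·0.27 + 0.2615·0.11 + 0.2490·0.18 ≈ 0.205760... → 0.2058.

0.2058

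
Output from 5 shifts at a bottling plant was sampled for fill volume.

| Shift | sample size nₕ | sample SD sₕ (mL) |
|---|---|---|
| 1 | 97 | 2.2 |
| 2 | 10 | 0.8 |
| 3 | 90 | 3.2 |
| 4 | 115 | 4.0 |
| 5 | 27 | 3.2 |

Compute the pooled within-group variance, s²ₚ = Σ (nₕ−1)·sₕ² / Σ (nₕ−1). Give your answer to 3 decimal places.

10.395

Degrees of freedom: 96 + 9 + 89 + 114 + 26 = 334.
Σ(nₕ−1)sₕ² = 96·4.84 + 9·0.64 + 89·10.24 + 114·16 + 26·10.24 = 3472.
s²ₚ = 3472 / 334 = 10.39521... → 10.395.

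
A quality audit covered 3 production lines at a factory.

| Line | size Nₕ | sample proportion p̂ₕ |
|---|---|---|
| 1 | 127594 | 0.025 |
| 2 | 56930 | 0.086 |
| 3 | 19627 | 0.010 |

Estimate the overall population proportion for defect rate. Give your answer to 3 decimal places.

0.041

N = 127594 + 56930 + 19627 = 204151.
Overall proportion = Σ (Nₕ/N)·p̂ₕ.
Σ Nₕp̂ₕ = 3189.85 + 4895.98 + 196.27 = 8282.1.
8282.1 / 204151 = 0.04057... → 0.041.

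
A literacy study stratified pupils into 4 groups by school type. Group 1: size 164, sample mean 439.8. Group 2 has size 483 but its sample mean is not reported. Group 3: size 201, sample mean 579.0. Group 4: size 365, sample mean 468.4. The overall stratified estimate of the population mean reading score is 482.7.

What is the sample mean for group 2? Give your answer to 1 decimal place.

N = 164 + 483 + 201 + 365 = 1213.
Overall total = μ·N = 482.7·1213 = 585515.1.
Subtract the known strata: 164·439.8 + 201·579.0 + 365·468.4 = 359472.2.
Remaining total for group 2: 585515.1 − 359472.2 = 226042.9.
Divide by its size: 226042.9 / 483 = 467.998... → 468.0.

468.0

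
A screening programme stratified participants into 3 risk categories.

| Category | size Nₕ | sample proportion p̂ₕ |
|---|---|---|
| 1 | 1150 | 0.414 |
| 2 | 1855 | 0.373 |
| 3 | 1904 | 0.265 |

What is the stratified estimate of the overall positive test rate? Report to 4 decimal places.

N = 1150 + 1855 + 1904 = 4909.
Overall proportion = Σ (Nₕ/N)·p̂ₕ.
Σ Nₕp̂ₕ = 476.1 + 691.915 + 504.56 = 1672.575.
1672.575 / 4909 = 0.340716... → 0.3407.

0.3407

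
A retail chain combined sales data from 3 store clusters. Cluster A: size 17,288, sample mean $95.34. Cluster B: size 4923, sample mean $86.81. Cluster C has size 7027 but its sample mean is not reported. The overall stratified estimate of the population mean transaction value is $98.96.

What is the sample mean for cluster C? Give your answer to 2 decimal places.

116.38

Σ Nₕx̄ₕ = N·μ, so 7027·x̄_C = 29238·98.96 − (17288·95.34 + 4923·86.81).
= 2893392.48 − 2075603.55 = 817788.93.
x̄_C = 817788.93 / 7027 = 116.3781... → 116.38.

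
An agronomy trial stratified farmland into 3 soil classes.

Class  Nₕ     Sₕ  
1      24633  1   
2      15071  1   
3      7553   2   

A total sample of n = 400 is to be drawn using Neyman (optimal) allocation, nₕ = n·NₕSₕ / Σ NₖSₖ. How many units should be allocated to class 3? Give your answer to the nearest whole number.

110

Σ NₕSₕ = 24633·1 + 15071·1 + 7553·2 = 54810.
Share for 3: 15106/54810 = 0.27561.
n_3 = 400 × 0.27561 = 110.243... → 110.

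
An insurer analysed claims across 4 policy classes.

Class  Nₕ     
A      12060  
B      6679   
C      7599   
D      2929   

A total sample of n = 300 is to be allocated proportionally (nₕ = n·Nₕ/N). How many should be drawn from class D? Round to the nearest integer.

N = 12060 + 6679 + 7599 + 2929 = 29267.
n_D = 300·2929/29267 = 30.024... → 30.

30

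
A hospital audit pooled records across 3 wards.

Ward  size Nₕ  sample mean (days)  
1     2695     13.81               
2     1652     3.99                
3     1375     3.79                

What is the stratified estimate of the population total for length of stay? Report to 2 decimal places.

49020.68

Estimate total by summing Nₕ·x̄ₕ over strata.
2695·13.81 + 1652·3.99 + 1375·3.79 = 37217.95 + 6591.48 + 5211.25 = 49020.68.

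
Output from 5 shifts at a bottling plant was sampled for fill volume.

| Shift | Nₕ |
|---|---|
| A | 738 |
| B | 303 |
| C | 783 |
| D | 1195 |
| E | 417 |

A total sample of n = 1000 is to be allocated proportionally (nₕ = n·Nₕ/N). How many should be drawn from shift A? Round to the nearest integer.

N = 738 + 303 + 783 + 1195 + 417 = 3436.
n_A = 1000·738/3436 = 214.785... → 215.

215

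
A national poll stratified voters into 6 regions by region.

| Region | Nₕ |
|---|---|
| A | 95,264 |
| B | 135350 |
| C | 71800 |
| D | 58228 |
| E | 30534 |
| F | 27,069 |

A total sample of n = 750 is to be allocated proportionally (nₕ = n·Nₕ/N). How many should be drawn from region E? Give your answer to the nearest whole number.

55

N = 95264 + 135350 + 71800 + 58228 + 30534 + 27069 = 418245.
n_E = 750·30534/418245 = 54.754... → 55.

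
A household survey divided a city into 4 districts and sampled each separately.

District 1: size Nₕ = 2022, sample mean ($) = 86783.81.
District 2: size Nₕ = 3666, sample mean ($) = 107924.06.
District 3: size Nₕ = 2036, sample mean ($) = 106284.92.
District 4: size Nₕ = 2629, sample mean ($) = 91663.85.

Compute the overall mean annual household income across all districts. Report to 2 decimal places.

99343.84

x̄_st = (Σ Nₕx̄ₕ) / (Σ Nₕ) = (2022·86783.81 + 3666·107924.06 + 2036·106284.92 + 2629·91663.85) / 10353
= 1028506826.55 / 10353 = 99343.8449... → 99343.84.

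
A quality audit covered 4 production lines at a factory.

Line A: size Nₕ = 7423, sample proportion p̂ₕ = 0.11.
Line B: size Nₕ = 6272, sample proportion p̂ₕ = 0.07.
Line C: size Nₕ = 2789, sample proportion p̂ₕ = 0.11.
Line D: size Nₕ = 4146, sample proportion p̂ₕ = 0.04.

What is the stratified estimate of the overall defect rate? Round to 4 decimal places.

N = 7423 + 6272 + 2789 + 4146 = 20630.
Overall proportion = Σ (Nₕ/N)·p̂ₕ.
Σ Nₕp̂ₕ = 816.53 + 439.04 + 306.79 + 165.84 = 1728.2.
1728.2 / 20630 = 0.083771... → 0.0838.

0.0838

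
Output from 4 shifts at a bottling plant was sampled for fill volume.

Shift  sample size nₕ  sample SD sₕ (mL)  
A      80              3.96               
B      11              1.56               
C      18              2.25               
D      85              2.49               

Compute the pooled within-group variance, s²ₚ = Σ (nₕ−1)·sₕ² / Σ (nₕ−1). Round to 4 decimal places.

Degrees of freedom: 79 + 10 + 17 + 84 = 190.
Σ(nₕ−1)sₕ² = 79·15.6816 + 10·2.4336 + 17·5.0625 + 84·6.2001 = 1870.0533.
s²ₚ = 1870.0533 / 190 = 9.842386... → 9.8424.

9.8424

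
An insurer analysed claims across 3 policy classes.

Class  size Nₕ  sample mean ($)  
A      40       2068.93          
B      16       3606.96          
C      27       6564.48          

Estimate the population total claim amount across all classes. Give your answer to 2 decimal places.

Estimate total by summing Nₕ·x̄ₕ over strata.
40·2068.93 + 16·3606.96 + 27·6564.48 = 82757.2 + 57711.36 + 177240.96 = 317709.52.

317709.52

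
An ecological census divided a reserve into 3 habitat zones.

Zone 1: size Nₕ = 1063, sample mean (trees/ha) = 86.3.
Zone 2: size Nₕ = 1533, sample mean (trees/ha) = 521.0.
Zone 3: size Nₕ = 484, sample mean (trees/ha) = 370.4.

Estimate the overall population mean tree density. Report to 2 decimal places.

347.31

N = 3080; weights Wₕ = Nₕ/N = (0.3451, 0.4977, 0.1571).
x̄_st = Σ Wₕ·x̄ₕ = 0.3451·86.3 + 0.4977·521.0 + 0.1571·370.4 ≈ 347.3063...
→ 347.31.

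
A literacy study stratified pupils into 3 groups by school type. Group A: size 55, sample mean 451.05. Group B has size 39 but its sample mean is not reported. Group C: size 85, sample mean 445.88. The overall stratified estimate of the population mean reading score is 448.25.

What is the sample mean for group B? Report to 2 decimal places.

449.47

N = 55 + 39 + 85 = 179.
Overall total = μ·N = 448.25·179 = 80236.75.
Subtract the known strata: 55·451.05 + 85·445.88 = 62707.55.
Remaining total for group B: 80236.75 − 62707.55 = 17529.2.
Divide by its size: 17529.2 / 39 = 449.4667... → 449.47.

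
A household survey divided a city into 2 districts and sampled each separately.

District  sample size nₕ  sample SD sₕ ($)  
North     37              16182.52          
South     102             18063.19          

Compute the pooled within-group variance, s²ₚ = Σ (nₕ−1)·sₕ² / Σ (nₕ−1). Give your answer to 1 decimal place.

309354923.1

Degrees of freedom: 36 + 101 = 137.
Σ(nₕ−1)sₕ² = 36·261873953.5504 + 101·326278832.9761 = 42381624458.4005.
s²ₚ = 42381624458.4005 / 137 = 309354923.054... → 309354923.1.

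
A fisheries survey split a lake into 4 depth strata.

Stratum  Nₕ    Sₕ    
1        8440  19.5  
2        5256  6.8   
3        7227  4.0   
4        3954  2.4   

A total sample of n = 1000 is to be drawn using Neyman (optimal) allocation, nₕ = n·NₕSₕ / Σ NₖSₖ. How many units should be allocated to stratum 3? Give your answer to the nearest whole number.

1: NₕSₕ = 8440·19.5 = 164580
2: NₕSₕ = 5256·6.8 = 35740.8
3: NₕSₕ = 7227·4.0 = 28908
4: NₕSₕ = 3954·2.4 = 9489.6
Σ NₕSₕ = 238718.4.
n_3 = 1000·28908/238718.4 = 121.097... → 121.

121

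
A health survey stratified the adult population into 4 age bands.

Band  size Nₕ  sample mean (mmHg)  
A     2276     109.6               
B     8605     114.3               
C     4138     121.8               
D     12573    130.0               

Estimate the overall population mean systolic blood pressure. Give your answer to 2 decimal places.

122.19

N = 2276 + 8605 + 4138 + 12573 = 27592.
Overall mean = Σ (Nₕ/N)·x̄ₕ — weight by population share, not a simple average.
Σ Nₕx̄ₕ = 2276·109.6 + 8605·114.3 + 4138·121.8 + 12573·130.0 = 249449.6 + 983551.5 + 504008.4 + 1634490 = 3371499.5.
Divide by N: 3371499.5 / 27592 = 122.1912... → 122.19.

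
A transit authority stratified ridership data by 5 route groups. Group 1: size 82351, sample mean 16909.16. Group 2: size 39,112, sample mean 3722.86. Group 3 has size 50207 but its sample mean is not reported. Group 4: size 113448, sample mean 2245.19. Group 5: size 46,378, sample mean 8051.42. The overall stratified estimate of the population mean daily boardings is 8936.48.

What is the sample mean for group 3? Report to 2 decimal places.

15858.18

Σ Nₕx̄ₕ = N·μ, so 50207·x̄_3 = 331496·8936.48 − (82351·16909.16 + 39112·3722.86 + 113448·2245.19 + 46378·8051.42).
= 2962407374.08 − 2166215807.36 = 796191566.72.
x̄_3 = 796191566.72 / 50207 = 15858.1785... → 15858.18.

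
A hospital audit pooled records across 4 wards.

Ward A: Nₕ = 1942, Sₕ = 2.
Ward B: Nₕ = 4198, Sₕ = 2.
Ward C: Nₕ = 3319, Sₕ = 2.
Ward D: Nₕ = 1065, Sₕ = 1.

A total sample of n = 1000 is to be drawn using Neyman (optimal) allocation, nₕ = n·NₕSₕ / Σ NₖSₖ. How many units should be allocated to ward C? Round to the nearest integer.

Σ NₕSₕ = 1942·2 + 4198·2 + 3319·2 + 1065·1 = 19983.
Share for C: 6638/19983 = 0.33218.
n_C = 1000 × 0.33218 = 332.182... → 332.

332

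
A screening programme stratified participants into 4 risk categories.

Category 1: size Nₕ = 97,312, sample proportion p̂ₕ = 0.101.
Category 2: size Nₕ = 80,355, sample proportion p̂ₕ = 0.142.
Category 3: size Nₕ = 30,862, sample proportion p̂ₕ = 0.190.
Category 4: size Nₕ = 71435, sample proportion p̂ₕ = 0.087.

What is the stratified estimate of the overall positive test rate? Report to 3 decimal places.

0.119

N = 97312 + 80355 + 30862 + 71435 = 279964.
Overall proportion = Σ (Nₕ/N)·p̂ₕ.
Σ Nₕp̂ₕ = 9828.512 + 11410.41 + 5863.78 + 6214.845 = 33317.547.
33317.547 / 279964 = 0.11901... → 0.119.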